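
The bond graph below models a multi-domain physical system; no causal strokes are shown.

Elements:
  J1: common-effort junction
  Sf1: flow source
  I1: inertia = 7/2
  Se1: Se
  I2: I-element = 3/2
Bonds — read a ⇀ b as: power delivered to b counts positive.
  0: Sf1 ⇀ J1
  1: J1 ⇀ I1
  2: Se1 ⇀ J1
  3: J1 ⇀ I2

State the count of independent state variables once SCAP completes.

2  (I1, I2 all integral)

b0 →Sf1  (source Sf1 imposes f)
b2 →J1  (Se1: effort source, stroke at far end)
b1 →I1  (0-jn J1 has e-setter on 2)
b3 →I2  (J1: bond 2 brought effort, rest push out)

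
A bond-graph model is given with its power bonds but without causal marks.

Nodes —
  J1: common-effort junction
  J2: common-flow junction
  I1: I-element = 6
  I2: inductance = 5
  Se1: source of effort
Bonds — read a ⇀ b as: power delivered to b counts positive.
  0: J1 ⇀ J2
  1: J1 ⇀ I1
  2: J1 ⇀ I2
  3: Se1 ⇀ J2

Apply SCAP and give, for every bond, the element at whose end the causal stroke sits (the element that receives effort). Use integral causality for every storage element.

#0 →J1
#1 →I1
#2 →I2
#3 →J2

#3 →J2  (Se1 (Se) sets effort on bond)
#0 →J1  (J2: last free bond brings flow in)
#1 →I1  (J1: bond 0 brought effort, rest push out)
#2 →I2  (0-jn J1 has e-setter on 0)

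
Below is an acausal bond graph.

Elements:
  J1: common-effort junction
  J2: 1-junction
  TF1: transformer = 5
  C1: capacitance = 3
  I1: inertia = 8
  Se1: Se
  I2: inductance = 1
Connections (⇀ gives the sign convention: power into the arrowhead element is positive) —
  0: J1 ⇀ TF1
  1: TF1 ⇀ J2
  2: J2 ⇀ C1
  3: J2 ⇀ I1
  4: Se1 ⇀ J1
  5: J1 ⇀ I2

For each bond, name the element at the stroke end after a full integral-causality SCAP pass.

bond 0 →TF1
bond 1 →J2
bond 2 →J2
bond 3 →I1
bond 4 →J1
bond 5 →I2

β4 stroke at J1  (source Se1 imposes e)
β0 stroke at TF1  (J1: bond 4 brought effort, rest push out)
β5 stroke at I2  (0-jn J1 has e-setter on 4)
β1 stroke at J2  (TF1 one-in-one-out from 0)
β2 stroke at J2  (C1 outputs effort q/C1)
β3 stroke at I1  (only one flow-in slot at J2)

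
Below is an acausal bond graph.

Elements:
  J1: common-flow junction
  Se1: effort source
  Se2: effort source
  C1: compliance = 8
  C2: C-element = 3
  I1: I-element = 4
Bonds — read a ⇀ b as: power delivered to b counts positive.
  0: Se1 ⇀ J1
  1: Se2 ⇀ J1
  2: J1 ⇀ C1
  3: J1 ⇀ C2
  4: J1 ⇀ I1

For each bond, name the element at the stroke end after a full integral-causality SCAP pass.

bond 0 stroke→J1  (Se1: effort source, stroke at far end)
bond 1 stroke→J1  (Se2: effort source, stroke at far end)
bond 2 stroke→J1  (C1: C, integral causality)
bond 3 stroke→J1  (C2: C, integral causality)
bond 4 stroke→I1  (closing 1-jn rule on J1)

b0 |J1
b1 |J1
b2 |J1
b3 |J1
b4 |I1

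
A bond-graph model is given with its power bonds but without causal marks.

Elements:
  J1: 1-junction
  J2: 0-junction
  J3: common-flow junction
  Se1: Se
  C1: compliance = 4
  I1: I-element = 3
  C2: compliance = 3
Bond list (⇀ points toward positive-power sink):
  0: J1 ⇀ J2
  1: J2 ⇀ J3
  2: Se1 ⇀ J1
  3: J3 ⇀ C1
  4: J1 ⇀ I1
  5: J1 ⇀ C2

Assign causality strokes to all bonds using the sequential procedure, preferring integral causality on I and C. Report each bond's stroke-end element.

bond 2 stroke at J1  (Se1: effort source, stroke at far end)
bond 3 stroke at J3  (C1 outputs effort q/C1)
bond 1 stroke at J2  (closing 1-jn rule on J3)
bond 0 stroke at J1  (J2 effort already set via bond 1)
bond 4 stroke at I1  (I1 outputs flow p/I1)
bond 5 stroke at J1  (common-f at J1 fixed by 4)

bond 0 stroke→J1
bond 1 stroke→J2
bond 2 stroke→J1
bond 3 stroke→J3
bond 4 stroke→I1
bond 5 stroke→J1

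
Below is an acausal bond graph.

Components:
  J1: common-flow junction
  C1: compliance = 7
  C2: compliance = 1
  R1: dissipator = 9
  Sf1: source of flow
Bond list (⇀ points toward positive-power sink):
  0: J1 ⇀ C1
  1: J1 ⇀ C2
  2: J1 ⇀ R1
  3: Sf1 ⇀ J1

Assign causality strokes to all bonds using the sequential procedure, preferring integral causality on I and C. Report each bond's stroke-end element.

β0 |J1
β1 |J1
β2 |J1
β3 |Sf1

b3 →Sf1  (source Sf1 imposes f)
b0 →J1  (J1: bond 3 brought flow, rest push out)
b1 →J1  (1-jn J1 has f-setter on 3)
b2 →J1  (1-jn J1 has f-setter on 3)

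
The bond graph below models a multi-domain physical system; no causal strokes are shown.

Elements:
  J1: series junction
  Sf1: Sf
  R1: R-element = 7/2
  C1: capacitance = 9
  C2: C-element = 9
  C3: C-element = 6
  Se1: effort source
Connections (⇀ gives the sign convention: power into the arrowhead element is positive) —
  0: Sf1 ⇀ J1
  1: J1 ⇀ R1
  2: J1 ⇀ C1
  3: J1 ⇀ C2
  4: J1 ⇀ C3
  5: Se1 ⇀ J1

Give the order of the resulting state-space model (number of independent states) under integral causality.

b0 stroke at Sf1  (Sf1 fixes flow; stroke at Sf1)
b5 stroke at J1  (source Se1 imposes e)
b1 stroke at J1  (1-jn J1 has f-setter on 0)
b2 stroke at J1  (common-f at J1 fixed by 0)
b3 stroke at J1  (J1: bond 0 brought flow, rest push out)
b4 stroke at J1  (common-f at J1 fixed by 0)

3  (C1, C2, C3 all integral)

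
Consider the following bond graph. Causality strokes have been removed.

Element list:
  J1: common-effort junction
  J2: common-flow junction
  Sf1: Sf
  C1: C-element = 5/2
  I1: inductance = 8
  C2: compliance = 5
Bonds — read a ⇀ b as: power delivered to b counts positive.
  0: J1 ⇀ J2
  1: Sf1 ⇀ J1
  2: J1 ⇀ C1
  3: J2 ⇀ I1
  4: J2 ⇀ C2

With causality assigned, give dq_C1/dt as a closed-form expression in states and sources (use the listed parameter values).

dq_C1/dt = F_Sf1 - p_I1/8

bond 1 |Sf1  (Sf1 fixes flow; stroke at Sf1)
bond 2 |J1  (C1: C, integral causality)
bond 0 |J2  (0-jn J1 has e-setter on 2)
bond 3 |I1  (I1: I, integral causality)
bond 4 |J2  (J2: bond 3 brought flow, rest push out)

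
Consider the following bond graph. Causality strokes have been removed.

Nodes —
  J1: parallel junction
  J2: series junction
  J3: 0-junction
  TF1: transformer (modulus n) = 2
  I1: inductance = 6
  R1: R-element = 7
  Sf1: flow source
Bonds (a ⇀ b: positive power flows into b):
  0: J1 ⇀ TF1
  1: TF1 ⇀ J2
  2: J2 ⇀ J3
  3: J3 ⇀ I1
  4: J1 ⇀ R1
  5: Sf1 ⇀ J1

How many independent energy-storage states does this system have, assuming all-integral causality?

1  (I1 all integral)

b5 |Sf1  (Sf1 (Sf) sets flow on bond)
b3 |I1  (I1 outputs flow p/I1)
b2 |J3  (closing 0-jn rule on J3)
b1 |J2  (J2 flow already set via bond 2)
b0 |TF1  (TF TF1: opposite of bond 1)
b4 |J1  (J1: last free bond brings effort in)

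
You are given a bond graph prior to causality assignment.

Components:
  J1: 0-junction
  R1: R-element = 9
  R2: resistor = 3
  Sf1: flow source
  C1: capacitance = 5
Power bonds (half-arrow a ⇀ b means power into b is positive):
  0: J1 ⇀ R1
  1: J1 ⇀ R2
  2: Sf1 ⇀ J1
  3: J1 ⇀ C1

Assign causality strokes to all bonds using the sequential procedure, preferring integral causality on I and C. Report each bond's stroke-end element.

b2 stroke→Sf1  (Sf1: flow source, stroke at near end)
b3 stroke→J1  (prefer integral on C1)
b0 stroke→R1  (common-e at J1 fixed by 3)
b1 stroke→R2  (0-jn J1 has e-setter on 3)

#0 →R1
#1 →R2
#2 →Sf1
#3 →J1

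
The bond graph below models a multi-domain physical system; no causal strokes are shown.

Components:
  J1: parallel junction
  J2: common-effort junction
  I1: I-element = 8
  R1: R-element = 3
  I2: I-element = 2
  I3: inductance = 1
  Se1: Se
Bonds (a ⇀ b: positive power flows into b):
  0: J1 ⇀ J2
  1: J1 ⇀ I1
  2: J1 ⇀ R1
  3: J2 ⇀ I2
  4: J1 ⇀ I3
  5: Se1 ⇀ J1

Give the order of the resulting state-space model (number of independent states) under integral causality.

3  (I1, I2, I3 all integral)

b5 →J1  (Se1 (Se) sets effort on bond)
b0 →J2  (J1 effort already set via bond 5)
b1 →I1  (common-e at J1 fixed by 5)
b2 →R1  (J1 effort already set via bond 5)
b4 →I3  (J1: bond 5 brought effort, rest push out)
b3 →I2  (J2 effort already set via bond 0)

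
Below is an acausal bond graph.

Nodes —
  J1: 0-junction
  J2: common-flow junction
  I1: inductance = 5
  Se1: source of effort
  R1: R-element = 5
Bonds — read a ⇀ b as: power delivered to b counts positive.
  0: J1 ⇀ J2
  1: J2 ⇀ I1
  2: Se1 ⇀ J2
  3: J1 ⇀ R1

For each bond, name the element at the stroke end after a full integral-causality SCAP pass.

bond 0 |J2
bond 1 |I1
bond 2 |J2
bond 3 |J1

#2 |J2  (Se1: effort source, stroke at far end)
#1 |I1  (I1 integral (f out))
#0 |J2  (J2: bond 1 brought flow, rest push out)
#3 |J1  (J1: last free bond brings effort in)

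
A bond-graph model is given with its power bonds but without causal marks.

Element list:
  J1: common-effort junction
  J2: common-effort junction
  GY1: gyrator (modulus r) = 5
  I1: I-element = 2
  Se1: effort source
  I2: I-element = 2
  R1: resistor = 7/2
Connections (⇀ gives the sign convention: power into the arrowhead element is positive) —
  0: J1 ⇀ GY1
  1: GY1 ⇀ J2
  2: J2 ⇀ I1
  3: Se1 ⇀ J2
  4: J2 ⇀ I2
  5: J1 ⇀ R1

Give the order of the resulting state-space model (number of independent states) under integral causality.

bond 3 stroke at J2  (Se1: effort source, stroke at far end)
bond 1 stroke at GY1  (common-e at J2 fixed by 3)
bond 2 stroke at I1  (common-e at J2 fixed by 3)
bond 4 stroke at I2  (J2 effort already set via bond 3)
bond 0 stroke at GY1  (GY GY1: same side as bond 1)
bond 5 stroke at J1  (closing 0-jn rule on J1)

2  (I1, I2 all integral)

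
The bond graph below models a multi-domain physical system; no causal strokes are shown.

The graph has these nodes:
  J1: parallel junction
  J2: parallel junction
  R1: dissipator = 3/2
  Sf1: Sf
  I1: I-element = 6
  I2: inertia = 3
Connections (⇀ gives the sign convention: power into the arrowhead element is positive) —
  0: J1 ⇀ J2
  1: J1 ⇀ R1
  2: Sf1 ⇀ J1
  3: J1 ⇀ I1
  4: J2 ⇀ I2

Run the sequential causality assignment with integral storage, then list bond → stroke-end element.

#0 |J2
#1 |J1
#2 |Sf1
#3 |I1
#4 |I2

bond 2 →Sf1  (Sf1 (Sf) sets flow on bond)
bond 3 →I1  (I1 outputs flow p/I1)
bond 4 →I2  (I2 outputs flow p/I2)
bond 0 →J2  (closing 0-jn rule on J2)
bond 1 →J1  (J1: last free bond brings effort in)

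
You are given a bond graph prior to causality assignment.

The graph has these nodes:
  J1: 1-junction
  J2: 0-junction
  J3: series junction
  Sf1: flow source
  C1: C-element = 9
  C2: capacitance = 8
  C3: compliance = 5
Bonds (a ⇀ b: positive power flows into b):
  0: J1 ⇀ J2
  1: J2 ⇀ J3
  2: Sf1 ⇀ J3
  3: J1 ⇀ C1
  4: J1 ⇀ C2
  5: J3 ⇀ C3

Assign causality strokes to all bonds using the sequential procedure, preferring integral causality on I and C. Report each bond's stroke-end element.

β0 stroke→J2
β1 stroke→J3
β2 stroke→Sf1
β3 stroke→J1
β4 stroke→J1
β5 stroke→J3

β2 stroke→Sf1  (Sf1 (Sf) sets flow on bond)
β1 stroke→J3  (1-jn J3 has f-setter on 2)
β5 stroke→J3  (common-f at J3 fixed by 2)
β0 stroke→J2  (J2: last free bond brings effort in)
β3 stroke→J1  (J1: bond 0 brought flow, rest push out)
β4 stroke→J1  (J1: bond 0 brought flow, rest push out)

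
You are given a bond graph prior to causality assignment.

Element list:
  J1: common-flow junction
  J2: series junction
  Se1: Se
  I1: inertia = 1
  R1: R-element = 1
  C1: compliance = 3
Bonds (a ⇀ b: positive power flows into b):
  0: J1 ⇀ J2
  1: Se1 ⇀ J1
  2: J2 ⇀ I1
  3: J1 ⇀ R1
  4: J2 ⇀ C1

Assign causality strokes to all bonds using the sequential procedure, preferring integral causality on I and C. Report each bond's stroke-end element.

bond 1 stroke at J1  (source Se1 imposes e)
bond 2 stroke at I1  (I1 integral (f out))
bond 0 stroke at J2  (J2: bond 2 brought flow, rest push out)
bond 4 stroke at J2  (common-f at J2 fixed by 2)
bond 3 stroke at J1  (J1 flow already set via bond 0)

bond 0 →J2
bond 1 →J1
bond 2 →I1
bond 3 →J1
bond 4 →J2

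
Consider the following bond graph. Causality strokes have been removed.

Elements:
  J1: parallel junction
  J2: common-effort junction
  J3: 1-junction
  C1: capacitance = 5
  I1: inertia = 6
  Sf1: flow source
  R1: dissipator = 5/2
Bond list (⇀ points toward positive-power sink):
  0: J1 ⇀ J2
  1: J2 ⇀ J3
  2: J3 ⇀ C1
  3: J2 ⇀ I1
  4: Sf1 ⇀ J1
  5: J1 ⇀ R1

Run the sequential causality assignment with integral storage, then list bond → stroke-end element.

b0 stroke at J1
b1 stroke at J2
b2 stroke at J3
b3 stroke at I1
b4 stroke at Sf1
b5 stroke at R1

b4 |Sf1  (Sf1: flow source, stroke at near end)
b2 |J3  (C1 integral (e out))
b1 |J2  (J3 needs exactly one f-in)
b0 |J1  (J2 effort already set via bond 1)
b3 |I1  (J2: bond 1 brought effort, rest push out)
b5 |R1  (J1 effort already set via bond 0)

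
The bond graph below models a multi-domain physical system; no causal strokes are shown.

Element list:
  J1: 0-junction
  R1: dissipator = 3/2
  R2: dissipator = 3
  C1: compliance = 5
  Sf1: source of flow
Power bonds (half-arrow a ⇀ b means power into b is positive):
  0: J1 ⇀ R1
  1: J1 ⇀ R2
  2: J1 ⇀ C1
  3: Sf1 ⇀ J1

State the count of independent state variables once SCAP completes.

#3 stroke at Sf1  (Sf1 fixes flow; stroke at Sf1)
#2 stroke at J1  (C1 outputs effort q/C1)
#0 stroke at R1  (common-e at J1 fixed by 2)
#1 stroke at R2  (0-jn J1 has e-setter on 2)

1  (C1 all integral)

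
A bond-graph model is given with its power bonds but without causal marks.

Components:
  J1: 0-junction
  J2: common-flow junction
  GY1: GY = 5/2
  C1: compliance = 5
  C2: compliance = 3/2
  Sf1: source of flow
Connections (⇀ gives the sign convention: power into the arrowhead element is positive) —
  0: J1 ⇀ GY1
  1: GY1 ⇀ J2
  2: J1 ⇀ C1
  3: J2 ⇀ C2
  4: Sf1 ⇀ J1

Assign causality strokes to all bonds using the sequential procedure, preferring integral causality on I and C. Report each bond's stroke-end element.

β4 stroke at Sf1  (Sf1 (Sf) sets flow on bond)
β2 stroke at J1  (C1 outputs effort q/C1)
β0 stroke at GY1  (J1: bond 2 brought effort, rest push out)
β1 stroke at GY1  (GY GY1: same side as bond 0)
β3 stroke at J2  (J2 flow already set via bond 1)

#0 stroke at GY1
#1 stroke at GY1
#2 stroke at J1
#3 stroke at J2
#4 stroke at Sf1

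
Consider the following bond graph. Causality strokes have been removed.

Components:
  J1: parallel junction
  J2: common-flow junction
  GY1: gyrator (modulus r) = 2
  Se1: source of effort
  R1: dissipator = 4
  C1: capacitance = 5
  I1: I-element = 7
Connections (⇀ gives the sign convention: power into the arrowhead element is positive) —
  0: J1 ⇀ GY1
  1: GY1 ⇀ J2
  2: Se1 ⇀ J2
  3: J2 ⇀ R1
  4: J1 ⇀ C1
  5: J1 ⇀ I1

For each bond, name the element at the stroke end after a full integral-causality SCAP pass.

#2 →J2  (Se1: effort source, stroke at far end)
#4 →J1  (C1 outputs effort q/C1)
#0 →GY1  (common-e at J1 fixed by 4)
#5 →I1  (common-e at J1 fixed by 4)
#1 →GY1  (GY1: gyrator matches bond 0)
#3 →J2  (J2: bond 1 brought flow, rest push out)

b0 →GY1
b1 →GY1
b2 →J2
b3 →J2
b4 →J1
b5 →I1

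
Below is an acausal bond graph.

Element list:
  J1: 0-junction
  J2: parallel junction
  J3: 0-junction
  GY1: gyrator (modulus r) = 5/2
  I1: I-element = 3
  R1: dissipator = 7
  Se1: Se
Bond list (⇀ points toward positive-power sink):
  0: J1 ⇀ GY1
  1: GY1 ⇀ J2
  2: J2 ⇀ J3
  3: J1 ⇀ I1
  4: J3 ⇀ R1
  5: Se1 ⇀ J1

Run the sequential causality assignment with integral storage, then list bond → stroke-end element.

#0 stroke at GY1
#1 stroke at GY1
#2 stroke at J2
#3 stroke at I1
#4 stroke at J3
#5 stroke at J1

#5 →J1  (source Se1 imposes e)
#0 →GY1  (J1 effort already set via bond 5)
#3 →I1  (J1 effort already set via bond 5)
#1 →GY1  (GY1 both-in/both-out from 0)
#2 →J2  (J2 needs exactly one e-in)
#4 →J3  (J3 needs exactly one e-in)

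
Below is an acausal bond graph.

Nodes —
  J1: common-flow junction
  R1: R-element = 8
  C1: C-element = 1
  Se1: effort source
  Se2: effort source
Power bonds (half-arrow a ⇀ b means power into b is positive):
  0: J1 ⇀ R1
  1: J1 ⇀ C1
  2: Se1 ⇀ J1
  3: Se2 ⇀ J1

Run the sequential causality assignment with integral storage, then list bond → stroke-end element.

β2 stroke→J1  (Se1 (Se) sets effort on bond)
β3 stroke→J1  (Se2 (Se) sets effort on bond)
β1 stroke→J1  (prefer integral on C1)
β0 stroke→R1  (J1: last free bond brings flow in)

b0 →R1
b1 →J1
b2 →J1
b3 →J1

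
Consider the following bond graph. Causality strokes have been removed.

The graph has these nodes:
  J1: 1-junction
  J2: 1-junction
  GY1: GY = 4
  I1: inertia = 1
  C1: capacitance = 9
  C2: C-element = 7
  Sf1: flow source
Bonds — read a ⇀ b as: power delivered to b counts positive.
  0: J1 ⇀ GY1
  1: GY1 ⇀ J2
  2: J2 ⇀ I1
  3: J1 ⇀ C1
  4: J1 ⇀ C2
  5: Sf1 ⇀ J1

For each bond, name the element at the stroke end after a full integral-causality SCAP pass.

bond 5 stroke at Sf1  (Sf1 (Sf) sets flow on bond)
bond 0 stroke at J1  (common-f at J1 fixed by 5)
bond 3 stroke at J1  (J1: bond 5 brought flow, rest push out)
bond 4 stroke at J1  (1-jn J1 has f-setter on 5)
bond 1 stroke at J2  (GY1 both-in/both-out from 0)
bond 2 stroke at I1  (only one flow-in slot at J2)

β0 stroke→J1
β1 stroke→J2
β2 stroke→I1
β3 stroke→J1
β4 stroke→J1
β5 stroke→Sf1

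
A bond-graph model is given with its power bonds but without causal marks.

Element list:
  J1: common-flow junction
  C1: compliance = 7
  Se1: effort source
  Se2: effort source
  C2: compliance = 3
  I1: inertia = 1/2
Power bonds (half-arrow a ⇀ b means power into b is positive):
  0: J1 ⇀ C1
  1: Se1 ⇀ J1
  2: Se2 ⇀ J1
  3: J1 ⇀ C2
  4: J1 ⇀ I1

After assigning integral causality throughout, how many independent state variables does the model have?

bond 1 stroke at J1  (source Se1 imposes e)
bond 2 stroke at J1  (Se2 (Se) sets effort on bond)
bond 0 stroke at J1  (prefer integral on C1)
bond 3 stroke at J1  (prefer integral on C2)
bond 4 stroke at I1  (J1: last free bond brings flow in)

3  (C1, C2, I1 all integral)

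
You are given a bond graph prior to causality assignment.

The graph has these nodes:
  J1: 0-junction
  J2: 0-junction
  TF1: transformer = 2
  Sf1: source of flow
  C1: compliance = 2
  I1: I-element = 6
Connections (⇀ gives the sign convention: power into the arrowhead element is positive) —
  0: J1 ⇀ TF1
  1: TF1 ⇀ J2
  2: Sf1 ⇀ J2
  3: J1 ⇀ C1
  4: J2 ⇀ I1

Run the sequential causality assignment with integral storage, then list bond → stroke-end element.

β0 →TF1
β1 →J2
β2 →Sf1
β3 →J1
β4 →I1

bond 2 stroke→Sf1  (Sf1 (Sf) sets flow on bond)
bond 3 stroke→J1  (C1 outputs effort q/C1)
bond 0 stroke→TF1  (0-jn J1 has e-setter on 3)
bond 1 stroke→J2  (TF1 one-in-one-out from 0)
bond 4 stroke→I1  (J2: bond 1 brought effort, rest push out)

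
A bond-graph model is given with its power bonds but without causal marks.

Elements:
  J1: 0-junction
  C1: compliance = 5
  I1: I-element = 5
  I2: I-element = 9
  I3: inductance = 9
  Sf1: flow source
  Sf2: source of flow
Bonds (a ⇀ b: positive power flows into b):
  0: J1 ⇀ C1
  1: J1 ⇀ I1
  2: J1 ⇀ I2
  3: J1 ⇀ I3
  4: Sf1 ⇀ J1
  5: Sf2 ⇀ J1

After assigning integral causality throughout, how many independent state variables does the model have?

β4 stroke at Sf1  (Sf1 (Sf) sets flow on bond)
β5 stroke at Sf2  (Sf2: flow source, stroke at near end)
β0 stroke at J1  (C1: C, integral causality)
β1 stroke at I1  (J1 effort already set via bond 0)
β2 stroke at I2  (common-e at J1 fixed by 0)
β3 stroke at I3  (J1 effort already set via bond 0)

4  (C1, I1, I2, I3 all integral)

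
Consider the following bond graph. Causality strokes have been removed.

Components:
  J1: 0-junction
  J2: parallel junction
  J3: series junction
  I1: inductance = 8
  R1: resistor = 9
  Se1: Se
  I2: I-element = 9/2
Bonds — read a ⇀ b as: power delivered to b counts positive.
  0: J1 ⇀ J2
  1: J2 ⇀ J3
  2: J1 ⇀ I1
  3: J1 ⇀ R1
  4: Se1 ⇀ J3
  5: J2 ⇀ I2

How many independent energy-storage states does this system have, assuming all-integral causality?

b4 stroke→J3  (Se1: effort source, stroke at far end)
b1 stroke→J2  (J3: last free bond brings flow in)
b0 stroke→J1  (0-jn J2 has e-setter on 1)
b5 stroke→I2  (common-e at J2 fixed by 1)
b2 stroke→I1  (0-jn J1 has e-setter on 0)
b3 stroke→R1  (common-e at J1 fixed by 0)

2  (I1, I2 all integral)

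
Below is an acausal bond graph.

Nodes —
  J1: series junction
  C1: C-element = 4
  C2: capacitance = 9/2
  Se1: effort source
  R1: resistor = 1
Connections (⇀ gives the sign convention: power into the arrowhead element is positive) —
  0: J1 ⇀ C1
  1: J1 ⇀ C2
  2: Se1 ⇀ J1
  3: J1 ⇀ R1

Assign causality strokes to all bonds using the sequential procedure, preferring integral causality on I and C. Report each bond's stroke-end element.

bond 2 |J1  (Se1 fixes effort; stroke away)
bond 0 |J1  (C1 outputs effort q/C1)
bond 1 |J1  (prefer integral on C2)
bond 3 |R1  (closing 1-jn rule on J1)

#0 |J1
#1 |J1
#2 |J1
#3 |R1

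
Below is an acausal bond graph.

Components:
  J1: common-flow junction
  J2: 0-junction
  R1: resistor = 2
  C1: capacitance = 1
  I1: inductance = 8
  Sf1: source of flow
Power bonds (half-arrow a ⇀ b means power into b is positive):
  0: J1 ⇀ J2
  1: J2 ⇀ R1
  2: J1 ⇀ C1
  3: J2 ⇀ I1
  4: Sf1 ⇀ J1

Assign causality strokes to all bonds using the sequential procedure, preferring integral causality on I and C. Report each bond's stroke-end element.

bond 4 |Sf1  (source Sf1 imposes f)
bond 0 |J1  (common-f at J1 fixed by 4)
bond 2 |J1  (1-jn J1 has f-setter on 4)
bond 3 |I1  (I1 integral (f out))
bond 1 |J2  (J2 needs exactly one e-in)

bond 0 stroke at J1
bond 1 stroke at J2
bond 2 stroke at J1
bond 3 stroke at I1
bond 4 stroke at Sf1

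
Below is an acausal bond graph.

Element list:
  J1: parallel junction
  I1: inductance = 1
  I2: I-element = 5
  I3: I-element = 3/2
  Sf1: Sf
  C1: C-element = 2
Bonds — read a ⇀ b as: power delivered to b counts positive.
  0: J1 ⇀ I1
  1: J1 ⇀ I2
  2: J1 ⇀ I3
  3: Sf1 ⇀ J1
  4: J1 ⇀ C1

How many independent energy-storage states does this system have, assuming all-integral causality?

4  (C1, I1, I2, I3 all integral)

β3 →Sf1  (Sf1 fixes flow; stroke at Sf1)
β0 →I1  (I1: I, integral causality)
β1 →I2  (I2: I, integral causality)
β2 →I3  (prefer integral on I3)
β4 →J1  (only one effort-in slot at J1)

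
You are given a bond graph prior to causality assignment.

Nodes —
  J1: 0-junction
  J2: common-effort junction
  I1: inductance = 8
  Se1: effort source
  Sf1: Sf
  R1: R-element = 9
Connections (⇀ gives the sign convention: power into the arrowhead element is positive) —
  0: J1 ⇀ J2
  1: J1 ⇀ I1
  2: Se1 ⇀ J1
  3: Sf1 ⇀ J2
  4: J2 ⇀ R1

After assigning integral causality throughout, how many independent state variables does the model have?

1  (I1 all integral)

β2 →J1  (source Se1 imposes e)
β3 →Sf1  (Sf1 fixes flow; stroke at Sf1)
β0 →J2  (common-e at J1 fixed by 2)
β1 →I1  (J1 effort already set via bond 2)
β4 →R1  (0-jn J2 has e-setter on 0)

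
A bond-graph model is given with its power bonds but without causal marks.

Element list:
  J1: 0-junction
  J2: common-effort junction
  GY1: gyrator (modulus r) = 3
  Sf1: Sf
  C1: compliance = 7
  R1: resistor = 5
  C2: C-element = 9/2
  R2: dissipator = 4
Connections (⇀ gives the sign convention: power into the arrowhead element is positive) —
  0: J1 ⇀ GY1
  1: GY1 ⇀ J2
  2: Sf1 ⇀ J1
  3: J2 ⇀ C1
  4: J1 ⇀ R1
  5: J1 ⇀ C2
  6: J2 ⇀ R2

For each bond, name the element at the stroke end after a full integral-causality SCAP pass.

β0 →GY1
β1 →GY1
β2 →Sf1
β3 →J2
β4 →R1
β5 →J1
β6 →R2

#2 |Sf1  (Sf1: flow source, stroke at near end)
#3 |J2  (prefer integral on C1)
#1 |GY1  (J2: bond 3 brought effort, rest push out)
#6 |R2  (common-e at J2 fixed by 3)
#0 |GY1  (GY GY1: same side as bond 1)
#5 |J1  (C2 outputs effort q/C2)
#4 |R1  (J1: bond 5 brought effort, rest push out)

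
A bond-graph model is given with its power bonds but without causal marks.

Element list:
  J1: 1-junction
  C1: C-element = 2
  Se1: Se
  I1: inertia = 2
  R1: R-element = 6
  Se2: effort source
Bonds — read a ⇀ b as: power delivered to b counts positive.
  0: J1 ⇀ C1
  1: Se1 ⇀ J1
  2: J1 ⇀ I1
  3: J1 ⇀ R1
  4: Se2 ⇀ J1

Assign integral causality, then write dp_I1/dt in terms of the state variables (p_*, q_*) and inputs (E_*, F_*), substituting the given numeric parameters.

b1 |J1  (Se1 (Se) sets effort on bond)
b4 |J1  (Se2 fixes effort; stroke away)
b0 |J1  (C1: C, integral causality)
b2 |I1  (I1 outputs flow p/I1)
b3 |J1  (J1: bond 2 brought flow, rest push out)

dp_I1/dt = E_Se1 + E_Se2 - 3*p_I1 - q_C1/2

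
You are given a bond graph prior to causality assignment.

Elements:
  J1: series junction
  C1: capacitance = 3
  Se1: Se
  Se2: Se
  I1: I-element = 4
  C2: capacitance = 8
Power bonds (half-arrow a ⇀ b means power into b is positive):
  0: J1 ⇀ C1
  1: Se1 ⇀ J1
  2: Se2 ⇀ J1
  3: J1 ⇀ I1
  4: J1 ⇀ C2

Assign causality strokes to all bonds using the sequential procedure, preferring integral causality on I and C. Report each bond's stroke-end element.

bond 0 stroke→J1
bond 1 stroke→J1
bond 2 stroke→J1
bond 3 stroke→I1
bond 4 stroke→J1

bond 1 |J1  (Se1: effort source, stroke at far end)
bond 2 |J1  (Se2 fixes effort; stroke away)
bond 0 |J1  (C1: C, integral causality)
bond 3 |I1  (I1 integral (f out))
bond 4 |J1  (J1: bond 3 brought flow, rest push out)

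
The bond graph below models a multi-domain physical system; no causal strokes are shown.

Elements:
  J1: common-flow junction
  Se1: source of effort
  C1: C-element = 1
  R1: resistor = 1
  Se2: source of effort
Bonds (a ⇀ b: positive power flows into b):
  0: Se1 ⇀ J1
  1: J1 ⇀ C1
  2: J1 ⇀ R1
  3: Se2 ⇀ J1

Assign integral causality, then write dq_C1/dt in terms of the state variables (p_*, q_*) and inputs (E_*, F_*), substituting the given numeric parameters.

dq_C1/dt = E_Se1 + E_Se2 - q_C1

β0 |J1  (Se1: effort source, stroke at far end)
β3 |J1  (Se2: effort source, stroke at far end)
β1 |J1  (C1: C, integral causality)
β2 |R1  (J1 needs exactly one f-in)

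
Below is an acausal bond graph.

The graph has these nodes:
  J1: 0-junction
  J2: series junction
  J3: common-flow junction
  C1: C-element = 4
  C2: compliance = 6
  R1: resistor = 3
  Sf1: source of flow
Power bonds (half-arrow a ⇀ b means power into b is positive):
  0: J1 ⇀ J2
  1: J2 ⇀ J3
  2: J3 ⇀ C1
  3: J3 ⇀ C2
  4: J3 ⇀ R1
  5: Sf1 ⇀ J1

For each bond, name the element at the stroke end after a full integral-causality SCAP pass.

b0 →J1
b1 →J2
b2 →J3
b3 →J3
b4 →J3
b5 →Sf1

β5 →Sf1  (source Sf1 imposes f)
β0 →J1  (J1 needs exactly one e-in)
β1 →J2  (common-f at J2 fixed by 0)
β2 →J3  (J3: bond 1 brought flow, rest push out)
β3 →J3  (common-f at J3 fixed by 1)
β4 →J3  (J3 flow already set via bond 1)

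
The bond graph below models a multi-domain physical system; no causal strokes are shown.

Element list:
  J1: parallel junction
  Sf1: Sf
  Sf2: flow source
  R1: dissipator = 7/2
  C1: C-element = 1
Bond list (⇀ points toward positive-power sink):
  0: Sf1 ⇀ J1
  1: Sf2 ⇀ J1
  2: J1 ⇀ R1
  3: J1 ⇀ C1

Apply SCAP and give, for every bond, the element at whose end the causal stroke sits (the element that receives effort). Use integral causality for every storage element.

b0 stroke at Sf1  (source Sf1 imposes f)
b1 stroke at Sf2  (Sf2: flow source, stroke at near end)
b3 stroke at J1  (prefer integral on C1)
b2 stroke at R1  (common-e at J1 fixed by 3)

#0 |Sf1
#1 |Sf2
#2 |R1
#3 |J1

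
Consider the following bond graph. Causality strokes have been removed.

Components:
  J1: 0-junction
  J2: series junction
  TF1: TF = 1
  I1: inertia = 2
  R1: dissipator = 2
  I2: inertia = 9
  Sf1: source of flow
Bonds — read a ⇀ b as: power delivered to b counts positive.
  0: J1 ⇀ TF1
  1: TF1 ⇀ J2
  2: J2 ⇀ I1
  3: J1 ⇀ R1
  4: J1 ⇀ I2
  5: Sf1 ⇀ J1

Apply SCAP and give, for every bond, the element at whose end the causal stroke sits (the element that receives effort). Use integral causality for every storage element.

b0 |TF1
b1 |J2
b2 |I1
b3 |J1
b4 |I2
b5 |Sf1

bond 5 stroke at Sf1  (Sf1: flow source, stroke at near end)
bond 2 stroke at I1  (I1: I, integral causality)
bond 1 stroke at J2  (J2 flow already set via bond 2)
bond 0 stroke at TF1  (TF1 one-in-one-out from 1)
bond 4 stroke at I2  (prefer integral on I2)
bond 3 stroke at J1  (closing 0-jn rule on J1)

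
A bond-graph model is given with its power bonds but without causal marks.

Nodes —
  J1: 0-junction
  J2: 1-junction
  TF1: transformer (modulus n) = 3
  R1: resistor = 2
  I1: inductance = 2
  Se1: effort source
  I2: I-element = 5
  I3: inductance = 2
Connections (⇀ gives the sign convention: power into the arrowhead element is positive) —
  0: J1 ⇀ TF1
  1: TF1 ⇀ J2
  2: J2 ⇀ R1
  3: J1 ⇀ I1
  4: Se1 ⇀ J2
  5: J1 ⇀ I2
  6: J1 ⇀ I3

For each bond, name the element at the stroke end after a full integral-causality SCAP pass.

bond 0 stroke→J1
bond 1 stroke→TF1
bond 2 stroke→J2
bond 3 stroke→I1
bond 4 stroke→J2
bond 5 stroke→I2
bond 6 stroke→I3

β4 stroke→J2  (Se1: effort source, stroke at far end)
β3 stroke→I1  (prefer integral on I1)
β5 stroke→I2  (I2 integral (f out))
β6 stroke→I3  (I3 integral (f out))
β0 stroke→J1  (J1 needs exactly one e-in)
β1 stroke→TF1  (TF TF1: opposite of bond 0)
β2 stroke→J2  (J2 flow already set via bond 1)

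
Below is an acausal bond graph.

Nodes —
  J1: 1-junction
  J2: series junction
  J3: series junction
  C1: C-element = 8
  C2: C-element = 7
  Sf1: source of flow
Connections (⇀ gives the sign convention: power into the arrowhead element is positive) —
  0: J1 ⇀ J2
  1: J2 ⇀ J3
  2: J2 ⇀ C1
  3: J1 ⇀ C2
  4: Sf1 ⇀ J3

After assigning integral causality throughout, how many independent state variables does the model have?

2  (C1, C2 all integral)

#4 stroke at Sf1  (source Sf1 imposes f)
#1 stroke at J3  (J3 flow already set via bond 4)
#0 stroke at J2  (1-jn J2 has f-setter on 1)
#2 stroke at J2  (J2: bond 1 brought flow, rest push out)
#3 stroke at J1  (common-f at J1 fixed by 0)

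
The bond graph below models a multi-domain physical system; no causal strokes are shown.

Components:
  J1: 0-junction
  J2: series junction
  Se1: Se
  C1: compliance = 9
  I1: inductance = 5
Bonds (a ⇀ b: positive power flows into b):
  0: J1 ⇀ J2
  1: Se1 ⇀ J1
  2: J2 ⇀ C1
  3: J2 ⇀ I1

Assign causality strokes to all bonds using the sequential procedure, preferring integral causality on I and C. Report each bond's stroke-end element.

β0 |J2
β1 |J1
β2 |J2
β3 |I1

#1 stroke→J1  (Se1 (Se) sets effort on bond)
#0 stroke→J2  (J1 effort already set via bond 1)
#2 stroke→J2  (C1 integral (e out))
#3 stroke→I1  (J2: last free bond brings flow in)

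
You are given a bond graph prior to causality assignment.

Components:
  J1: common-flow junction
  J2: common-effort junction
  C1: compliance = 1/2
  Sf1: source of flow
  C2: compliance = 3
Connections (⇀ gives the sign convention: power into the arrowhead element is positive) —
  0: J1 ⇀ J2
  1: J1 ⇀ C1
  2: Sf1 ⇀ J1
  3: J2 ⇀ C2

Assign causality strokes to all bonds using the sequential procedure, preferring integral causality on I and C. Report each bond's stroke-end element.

β0 stroke→J1
β1 stroke→J1
β2 stroke→Sf1
β3 stroke→J2

b2 |Sf1  (Sf1 fixes flow; stroke at Sf1)
b0 |J1  (1-jn J1 has f-setter on 2)
b1 |J1  (1-jn J1 has f-setter on 2)
b3 |J2  (closing 0-jn rule on J2)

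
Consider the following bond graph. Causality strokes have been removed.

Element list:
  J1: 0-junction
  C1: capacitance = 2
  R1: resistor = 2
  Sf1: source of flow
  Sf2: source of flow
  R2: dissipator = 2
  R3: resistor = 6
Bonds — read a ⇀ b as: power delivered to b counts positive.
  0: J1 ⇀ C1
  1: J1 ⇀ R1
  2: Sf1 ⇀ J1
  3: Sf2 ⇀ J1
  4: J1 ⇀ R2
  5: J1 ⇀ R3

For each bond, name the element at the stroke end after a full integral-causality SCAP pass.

β0 |J1
β1 |R1
β2 |Sf1
β3 |Sf2
β4 |R2
β5 |R3

b2 stroke at Sf1  (Sf1: flow source, stroke at near end)
b3 stroke at Sf2  (Sf2: flow source, stroke at near end)
b0 stroke at J1  (prefer integral on C1)
b1 stroke at R1  (0-jn J1 has e-setter on 0)
b4 stroke at R2  (J1: bond 0 brought effort, rest push out)
b5 stroke at R3  (J1: bond 0 brought effort, rest push out)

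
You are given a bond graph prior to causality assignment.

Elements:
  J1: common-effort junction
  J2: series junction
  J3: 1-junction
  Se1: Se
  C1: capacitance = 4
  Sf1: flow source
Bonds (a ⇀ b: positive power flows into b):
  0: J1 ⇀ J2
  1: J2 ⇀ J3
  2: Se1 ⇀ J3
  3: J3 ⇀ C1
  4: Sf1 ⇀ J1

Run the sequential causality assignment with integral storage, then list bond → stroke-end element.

#0 stroke at J1
#1 stroke at J2
#2 stroke at J3
#3 stroke at J3
#4 stroke at Sf1

b2 |J3  (Se1 (Se) sets effort on bond)
b4 |Sf1  (Sf1 (Sf) sets flow on bond)
b0 |J1  (closing 0-jn rule on J1)
b1 |J2  (J2 flow already set via bond 0)
b3 |J3  (J3 flow already set via bond 1)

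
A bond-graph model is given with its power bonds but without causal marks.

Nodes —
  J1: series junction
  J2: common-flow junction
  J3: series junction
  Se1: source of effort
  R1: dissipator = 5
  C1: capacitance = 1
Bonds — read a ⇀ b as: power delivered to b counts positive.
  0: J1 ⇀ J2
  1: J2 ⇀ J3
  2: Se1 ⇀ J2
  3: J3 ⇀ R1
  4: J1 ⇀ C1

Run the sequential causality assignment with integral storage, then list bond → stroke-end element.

b0 |J2
b1 |J3
b2 |J2
b3 |R1
b4 |J1

β2 →J2  (Se1 fixes effort; stroke away)
β4 →J1  (C1 integral (e out))
β0 →J2  (only one flow-in slot at J1)
β1 →J3  (J2 needs exactly one f-in)
β3 →R1  (J3: last free bond brings flow in)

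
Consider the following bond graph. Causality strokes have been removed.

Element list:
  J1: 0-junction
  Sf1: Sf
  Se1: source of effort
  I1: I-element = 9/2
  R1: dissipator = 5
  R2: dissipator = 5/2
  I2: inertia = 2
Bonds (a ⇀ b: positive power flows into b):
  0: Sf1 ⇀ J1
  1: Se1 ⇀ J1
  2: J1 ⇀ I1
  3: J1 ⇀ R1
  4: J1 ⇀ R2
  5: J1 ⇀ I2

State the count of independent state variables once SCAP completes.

β0 |Sf1  (Sf1 (Sf) sets flow on bond)
β1 |J1  (Se1 fixes effort; stroke away)
β2 |I1  (J1: bond 1 brought effort, rest push out)
β3 |R1  (common-e at J1 fixed by 1)
β4 |R2  (common-e at J1 fixed by 1)
β5 |I2  (J1 effort already set via bond 1)

2  (I1, I2 all integral)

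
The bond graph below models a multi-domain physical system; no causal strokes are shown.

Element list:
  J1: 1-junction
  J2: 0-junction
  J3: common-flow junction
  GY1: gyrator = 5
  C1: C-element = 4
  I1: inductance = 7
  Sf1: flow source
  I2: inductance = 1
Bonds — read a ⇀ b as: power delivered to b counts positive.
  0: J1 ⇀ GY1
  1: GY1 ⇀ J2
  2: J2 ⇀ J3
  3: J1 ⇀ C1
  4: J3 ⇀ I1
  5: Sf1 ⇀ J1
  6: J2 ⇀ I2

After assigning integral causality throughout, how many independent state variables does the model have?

#5 stroke at Sf1  (Sf1 fixes flow; stroke at Sf1)
#0 stroke at J1  (J1: bond 5 brought flow, rest push out)
#3 stroke at J1  (common-f at J1 fixed by 5)
#1 stroke at J2  (through GY1, causality inverts; strokes same side of GY1)
#2 stroke at J3  (common-e at J2 fixed by 1)
#6 stroke at I2  (J2: bond 1 brought effort, rest push out)
#4 stroke at I1  (J3 needs exactly one f-in)

3  (C1, I1, I2 all integral)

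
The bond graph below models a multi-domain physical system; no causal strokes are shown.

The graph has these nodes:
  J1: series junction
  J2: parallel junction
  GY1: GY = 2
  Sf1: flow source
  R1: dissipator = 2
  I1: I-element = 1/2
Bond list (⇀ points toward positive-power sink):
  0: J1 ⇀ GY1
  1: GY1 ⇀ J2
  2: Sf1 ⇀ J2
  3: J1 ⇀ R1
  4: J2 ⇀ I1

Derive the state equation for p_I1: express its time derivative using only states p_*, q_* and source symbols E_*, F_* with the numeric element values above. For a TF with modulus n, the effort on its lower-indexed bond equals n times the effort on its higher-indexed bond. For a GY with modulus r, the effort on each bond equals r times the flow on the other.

dp_I1/dt = 2*F_Sf1 - 4*p_I1

bond 2 →Sf1  (Sf1: flow source, stroke at near end)
bond 4 →I1  (prefer integral on I1)
bond 1 →J2  (J2 needs exactly one e-in)
bond 0 →J1  (GY1: gyrator matches bond 1)
bond 3 →R1  (closing 1-jn rule on J1)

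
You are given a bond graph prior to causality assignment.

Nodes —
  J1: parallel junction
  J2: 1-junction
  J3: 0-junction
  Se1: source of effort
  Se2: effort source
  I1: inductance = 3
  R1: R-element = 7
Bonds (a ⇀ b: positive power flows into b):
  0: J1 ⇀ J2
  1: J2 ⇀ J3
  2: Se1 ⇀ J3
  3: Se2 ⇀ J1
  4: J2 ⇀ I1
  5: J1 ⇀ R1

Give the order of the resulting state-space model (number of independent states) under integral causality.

b2 →J3  (source Se1 imposes e)
b3 →J1  (Se2 (Se) sets effort on bond)
b0 →J2  (0-jn J1 has e-setter on 3)
b5 →R1  (J1: bond 3 brought effort, rest push out)
b1 →J2  (common-e at J3 fixed by 2)
b4 →I1  (only one flow-in slot at J2)

1  (I1 all integral)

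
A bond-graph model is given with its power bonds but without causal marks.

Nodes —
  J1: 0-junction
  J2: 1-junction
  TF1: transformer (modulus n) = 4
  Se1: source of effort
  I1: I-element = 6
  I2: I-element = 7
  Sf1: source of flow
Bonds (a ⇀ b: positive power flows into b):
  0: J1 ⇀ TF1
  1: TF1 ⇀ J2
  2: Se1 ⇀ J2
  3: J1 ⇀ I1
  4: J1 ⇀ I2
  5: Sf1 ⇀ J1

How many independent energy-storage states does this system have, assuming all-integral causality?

2  (I1, I2 all integral)

#2 →J2  (source Se1 imposes e)
#5 →Sf1  (source Sf1 imposes f)
#1 →TF1  (only one flow-in slot at J2)
#0 →J1  (through TF1, causality passes straight; one stroke at TF1)
#3 →I1  (J1: bond 0 brought effort, rest push out)
#4 →I2  (0-jn J1 has e-setter on 0)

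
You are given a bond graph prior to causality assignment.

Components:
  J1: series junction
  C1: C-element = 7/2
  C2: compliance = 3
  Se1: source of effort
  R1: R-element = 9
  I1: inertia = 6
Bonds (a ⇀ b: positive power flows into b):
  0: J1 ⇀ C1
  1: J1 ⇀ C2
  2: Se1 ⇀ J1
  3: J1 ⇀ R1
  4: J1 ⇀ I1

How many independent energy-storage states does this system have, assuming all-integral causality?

bond 2 stroke at J1  (Se1 (Se) sets effort on bond)
bond 0 stroke at J1  (C1 outputs effort q/C1)
bond 1 stroke at J1  (C2: C, integral causality)
bond 4 stroke at I1  (I1 outputs flow p/I1)
bond 3 stroke at J1  (J1 flow already set via bond 4)

3  (C1, C2, I1 all integral)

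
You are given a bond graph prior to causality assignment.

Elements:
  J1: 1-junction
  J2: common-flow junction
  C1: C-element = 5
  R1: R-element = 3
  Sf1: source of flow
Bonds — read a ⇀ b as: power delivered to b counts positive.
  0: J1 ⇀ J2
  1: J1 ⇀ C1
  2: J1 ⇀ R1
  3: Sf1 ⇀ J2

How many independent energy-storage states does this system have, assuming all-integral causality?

bond 3 stroke→Sf1  (Sf1 fixes flow; stroke at Sf1)
bond 0 stroke→J2  (common-f at J2 fixed by 3)
bond 1 stroke→J1  (common-f at J1 fixed by 0)
bond 2 stroke→J1  (1-jn J1 has f-setter on 0)

1  (C1 all integral)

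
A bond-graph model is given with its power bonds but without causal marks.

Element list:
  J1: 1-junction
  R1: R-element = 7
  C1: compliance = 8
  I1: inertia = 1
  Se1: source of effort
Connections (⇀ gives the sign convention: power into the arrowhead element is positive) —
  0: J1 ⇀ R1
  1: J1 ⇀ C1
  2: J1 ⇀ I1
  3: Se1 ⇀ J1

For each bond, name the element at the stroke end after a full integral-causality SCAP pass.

#3 →J1  (Se1: effort source, stroke at far end)
#1 →J1  (C1 integral (e out))
#2 →I1  (prefer integral on I1)
#0 →J1  (J1 flow already set via bond 2)

b0 stroke→J1
b1 stroke→J1
b2 stroke→I1
b3 stroke→J1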